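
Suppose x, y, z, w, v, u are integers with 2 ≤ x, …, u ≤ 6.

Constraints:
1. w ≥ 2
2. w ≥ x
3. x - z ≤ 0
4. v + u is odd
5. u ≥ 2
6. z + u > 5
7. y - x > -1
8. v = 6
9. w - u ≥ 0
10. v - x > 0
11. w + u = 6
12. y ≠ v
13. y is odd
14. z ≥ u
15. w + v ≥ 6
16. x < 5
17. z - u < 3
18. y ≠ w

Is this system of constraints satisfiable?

One satisfying assignment is x = 3, y = 5, z = 5, w = 3, v = 6, u = 3.
For the less obvious constraints — constraint 3: x - z = -2; constraint 6: z + u = 8; constraint 7: y - x = 2 — and the others hold by inspection.

Satisfiable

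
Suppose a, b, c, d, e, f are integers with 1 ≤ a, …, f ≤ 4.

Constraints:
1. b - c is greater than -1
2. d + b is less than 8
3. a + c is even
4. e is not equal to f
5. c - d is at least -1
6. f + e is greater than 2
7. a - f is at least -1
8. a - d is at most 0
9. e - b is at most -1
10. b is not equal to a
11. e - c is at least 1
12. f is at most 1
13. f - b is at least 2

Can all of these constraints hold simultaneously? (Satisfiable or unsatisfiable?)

Unsatisfiable

Constraints 5, 7, 8, 9, 11, and 13 give a − f ≥ -1, f − b ≥ 2, b − e ≥ 1, e − c ≥ 1, c − d ≥ -1, d − a ≥ 0.
Adding all 6 inequalities: the left sides telescope to 0, and the right sides sum to (-1) + 2 + 1 + 1 + (-1) + 0 = 2. So 0 ≥ 2, which is false.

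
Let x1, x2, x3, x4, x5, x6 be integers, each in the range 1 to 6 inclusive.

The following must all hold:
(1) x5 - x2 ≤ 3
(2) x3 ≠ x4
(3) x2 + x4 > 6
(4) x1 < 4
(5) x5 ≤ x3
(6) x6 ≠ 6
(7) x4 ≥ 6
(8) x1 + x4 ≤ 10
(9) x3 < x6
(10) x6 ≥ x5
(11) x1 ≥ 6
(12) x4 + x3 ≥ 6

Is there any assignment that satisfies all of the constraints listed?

From constraint 11: x1 ≥ 6. From constraint 7: x4 ≥ 6. Hence x1 + x4 ≥ 12. But constraint 8 requires x1 + x4 ≤ 10, and 10 < 12. Contradiction.

Unsatisfiable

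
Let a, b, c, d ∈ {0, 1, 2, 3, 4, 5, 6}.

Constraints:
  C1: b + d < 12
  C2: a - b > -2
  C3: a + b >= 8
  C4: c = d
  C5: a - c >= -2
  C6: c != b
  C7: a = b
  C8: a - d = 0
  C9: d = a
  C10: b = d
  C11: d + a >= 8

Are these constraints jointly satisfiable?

Unsatisfiable

From constraints 4, 7, and 9, c = d = a = b, so c = b. But constraint 6 says c ≠ b. Contradiction.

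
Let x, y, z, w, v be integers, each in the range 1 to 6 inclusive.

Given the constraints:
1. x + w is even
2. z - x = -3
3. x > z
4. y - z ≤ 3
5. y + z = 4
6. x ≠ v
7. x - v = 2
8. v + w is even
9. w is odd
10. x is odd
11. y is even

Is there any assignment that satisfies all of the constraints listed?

Satisfiable

The assignment x = 5, y = 2, z = 2, w = 1, v = 3 works:
  constraint 2 holds since z - x = -3.
  constraint 4 holds since y - z = 0.
The rest check out directly.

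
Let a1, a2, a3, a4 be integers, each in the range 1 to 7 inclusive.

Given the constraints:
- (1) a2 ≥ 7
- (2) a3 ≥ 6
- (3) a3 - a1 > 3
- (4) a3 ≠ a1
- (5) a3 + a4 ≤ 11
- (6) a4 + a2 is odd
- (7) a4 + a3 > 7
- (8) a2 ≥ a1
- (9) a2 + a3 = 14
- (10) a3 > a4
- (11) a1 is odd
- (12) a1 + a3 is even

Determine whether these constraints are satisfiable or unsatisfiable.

Satisfiable

Setting (a1, a2, a3, a4) = (1, 7, 7, 2) satisfies everything: constraint 3: a3 - a1 = 6; constraint 5: a3 + a4 = 9; constraint 7: a4 + a3 = 9, and the others follow.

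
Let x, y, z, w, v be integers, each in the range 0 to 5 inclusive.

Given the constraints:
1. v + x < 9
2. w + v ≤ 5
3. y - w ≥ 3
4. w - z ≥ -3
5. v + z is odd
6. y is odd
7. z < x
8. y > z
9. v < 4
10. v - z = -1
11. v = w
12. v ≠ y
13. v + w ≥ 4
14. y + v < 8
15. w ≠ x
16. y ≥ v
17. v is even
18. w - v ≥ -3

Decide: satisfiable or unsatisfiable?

Satisfiable

The assignment x = 4, y = 5, z = 3, w = 2, v = 2 works:
  constraint 1 holds since v + x = 6.
  constraint 2 holds since w + v = 4.
  constraint 3 holds since y - w = 3.
The rest check out directly.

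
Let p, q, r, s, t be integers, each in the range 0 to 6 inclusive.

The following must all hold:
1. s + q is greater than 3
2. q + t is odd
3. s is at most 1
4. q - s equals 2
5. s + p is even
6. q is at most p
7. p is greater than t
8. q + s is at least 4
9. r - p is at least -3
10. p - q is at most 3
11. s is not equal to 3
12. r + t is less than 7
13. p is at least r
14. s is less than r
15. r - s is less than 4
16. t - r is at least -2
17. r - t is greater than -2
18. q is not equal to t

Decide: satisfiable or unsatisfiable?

One satisfying assignment is p = 5, q = 3, r = 2, s = 1, t = 2.
For the less obvious constraints — constraint 1: s + q = 4; constraint 4: q - s = 2 — and the others hold by inspection.

Satisfiable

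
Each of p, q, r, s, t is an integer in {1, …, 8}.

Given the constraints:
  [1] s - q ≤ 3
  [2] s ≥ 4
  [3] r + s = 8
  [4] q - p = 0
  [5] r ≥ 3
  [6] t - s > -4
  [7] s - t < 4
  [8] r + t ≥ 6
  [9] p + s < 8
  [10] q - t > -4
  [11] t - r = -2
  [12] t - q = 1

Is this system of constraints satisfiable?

The assignment p = 1, q = 1, r = 4, s = 4, t = 2 works:
  constraint 1 holds since s - q = 3.
  constraint 3 holds since r + s = 8.
  constraint 4 holds since q - p = 0.
The rest check out directly.

Satisfiable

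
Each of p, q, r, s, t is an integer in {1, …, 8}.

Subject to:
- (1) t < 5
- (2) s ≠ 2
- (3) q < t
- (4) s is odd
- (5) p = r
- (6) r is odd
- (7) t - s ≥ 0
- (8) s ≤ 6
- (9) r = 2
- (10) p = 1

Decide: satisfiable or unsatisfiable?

Constraint 10 fixes p = 1 and constraint 9 fixes r = 2, but constraint 5 requires p = r. Since 1 ≠ 2, contradiction.

Unsatisfiable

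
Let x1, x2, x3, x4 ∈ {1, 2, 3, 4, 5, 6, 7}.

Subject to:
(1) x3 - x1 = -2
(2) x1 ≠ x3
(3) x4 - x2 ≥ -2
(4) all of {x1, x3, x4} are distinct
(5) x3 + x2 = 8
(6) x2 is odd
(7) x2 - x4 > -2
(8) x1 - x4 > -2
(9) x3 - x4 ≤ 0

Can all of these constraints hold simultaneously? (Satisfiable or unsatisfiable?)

Satisfiable

The assignment x1 = 5, x2 = 5, x3 = 3, x4 = 6 works:
  constraint 1 holds since x3 - x1 = -2.
  constraint 3 holds since x4 - x2 = 1.
  constraint 5 holds since x3 + x2 = 8.
The rest check out directly.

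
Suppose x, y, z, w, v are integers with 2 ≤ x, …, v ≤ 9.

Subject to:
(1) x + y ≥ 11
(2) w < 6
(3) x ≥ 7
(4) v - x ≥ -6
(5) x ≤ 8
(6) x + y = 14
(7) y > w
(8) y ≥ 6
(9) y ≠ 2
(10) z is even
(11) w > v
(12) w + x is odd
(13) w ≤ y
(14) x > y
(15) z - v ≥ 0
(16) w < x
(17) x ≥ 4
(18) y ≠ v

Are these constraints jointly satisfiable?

Satisfiable

Take x = 8, y = 6, z = 4, w = 3, v = 2. Then constraint 1: x + y = 14; constraint 4: v - x = -6; constraint 6: x + y = 14, and every other listed constraint is also met.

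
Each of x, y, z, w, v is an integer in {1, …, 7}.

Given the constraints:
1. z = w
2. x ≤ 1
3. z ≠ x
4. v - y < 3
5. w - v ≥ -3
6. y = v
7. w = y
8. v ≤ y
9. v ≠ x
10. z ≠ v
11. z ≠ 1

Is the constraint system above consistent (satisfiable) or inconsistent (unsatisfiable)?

From constraints 1, 6, and 7, z = w = y = v, so z = v. But constraint 10 says z ≠ v. Contradiction.

Unsatisfiable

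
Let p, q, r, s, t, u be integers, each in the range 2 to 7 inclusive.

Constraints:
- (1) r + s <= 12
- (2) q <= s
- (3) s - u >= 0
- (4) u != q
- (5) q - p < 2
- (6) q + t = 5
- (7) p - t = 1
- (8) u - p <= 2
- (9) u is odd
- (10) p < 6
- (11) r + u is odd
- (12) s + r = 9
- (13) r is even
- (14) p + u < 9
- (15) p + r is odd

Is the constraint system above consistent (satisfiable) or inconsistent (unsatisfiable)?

The assignment p = 3, q = 3, r = 2, s = 7, t = 2, u = 5 works:
  constraint 1 holds since r + s = 9.
  constraint 3 holds since s - u = 2.
  constraint 5 holds since q - p = 0.
The rest check out directly.

Satisfiable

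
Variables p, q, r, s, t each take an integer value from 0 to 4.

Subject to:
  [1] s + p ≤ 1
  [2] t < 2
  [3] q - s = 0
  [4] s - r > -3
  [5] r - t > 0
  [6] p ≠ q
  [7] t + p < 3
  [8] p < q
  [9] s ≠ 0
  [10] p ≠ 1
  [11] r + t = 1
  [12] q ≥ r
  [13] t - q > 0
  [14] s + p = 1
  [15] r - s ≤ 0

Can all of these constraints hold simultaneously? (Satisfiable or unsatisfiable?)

Constraints 5, 12, and 13 give q < t, t < r, r ≤ q. Chaining: q < t < r ≤ q, which forces q < q — impossible.

Unsatisfiable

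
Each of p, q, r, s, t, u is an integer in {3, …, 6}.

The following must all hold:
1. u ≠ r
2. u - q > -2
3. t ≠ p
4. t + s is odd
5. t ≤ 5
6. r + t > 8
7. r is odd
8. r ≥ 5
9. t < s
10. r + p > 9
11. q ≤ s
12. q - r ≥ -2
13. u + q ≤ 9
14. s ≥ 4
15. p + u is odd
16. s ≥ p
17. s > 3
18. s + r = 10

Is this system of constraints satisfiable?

Satisfiable

The assignment p = 5, q = 3, r = 5, s = 5, t = 4, u = 4 works:
  constraint 2 holds since u - q = 1.
  constraint 6 holds since r + t = 9.
  constraint 10 holds since r + p = 10.
The rest check out directly.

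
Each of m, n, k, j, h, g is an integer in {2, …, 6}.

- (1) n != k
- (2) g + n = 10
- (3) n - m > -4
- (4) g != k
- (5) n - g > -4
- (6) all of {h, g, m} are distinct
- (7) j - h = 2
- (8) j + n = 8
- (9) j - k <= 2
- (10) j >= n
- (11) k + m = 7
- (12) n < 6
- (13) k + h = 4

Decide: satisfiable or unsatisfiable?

Satisfiable

Take m = 5, n = 4, k = 2, j = 4, h = 2, g = 6. Then constraint 2: g + n = 10; constraint 3: n - m = -1, and every other listed constraint is also met.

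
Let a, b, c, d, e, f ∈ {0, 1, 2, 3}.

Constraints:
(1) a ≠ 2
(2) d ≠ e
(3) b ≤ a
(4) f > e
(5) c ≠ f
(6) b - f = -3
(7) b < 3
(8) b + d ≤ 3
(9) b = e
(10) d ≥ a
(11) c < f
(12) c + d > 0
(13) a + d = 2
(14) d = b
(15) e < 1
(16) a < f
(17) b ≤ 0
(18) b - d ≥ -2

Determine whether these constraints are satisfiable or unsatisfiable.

From constraints 9 and 14, d = b = e, so d = e. But constraint 2 says d ≠ e. Contradiction.

Unsatisfiable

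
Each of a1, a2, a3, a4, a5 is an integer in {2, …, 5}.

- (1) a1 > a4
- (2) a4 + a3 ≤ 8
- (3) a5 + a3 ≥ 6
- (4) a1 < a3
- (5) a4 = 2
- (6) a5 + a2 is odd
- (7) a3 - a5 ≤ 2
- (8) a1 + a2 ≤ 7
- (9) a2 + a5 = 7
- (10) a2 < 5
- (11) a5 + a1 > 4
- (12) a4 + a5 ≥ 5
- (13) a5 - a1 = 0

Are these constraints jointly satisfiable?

Satisfiable

Setting (a1, a2, a3, a4, a5) = (3, 4, 5, 2, 3) satisfies everything: constraint 2: a4 + a3 = 7; constraint 3: a5 + a3 = 8, and the others follow.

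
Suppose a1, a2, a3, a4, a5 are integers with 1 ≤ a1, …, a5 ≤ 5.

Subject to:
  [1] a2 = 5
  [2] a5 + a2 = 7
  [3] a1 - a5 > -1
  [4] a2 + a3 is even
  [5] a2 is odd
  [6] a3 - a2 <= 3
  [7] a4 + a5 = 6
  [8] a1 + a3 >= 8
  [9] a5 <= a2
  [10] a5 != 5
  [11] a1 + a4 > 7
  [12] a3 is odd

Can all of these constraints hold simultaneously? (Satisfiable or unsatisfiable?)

Satisfiable

Setting (a1, a2, a3, a4, a5) = (4, 5, 5, 4, 2) satisfies everything: constraint 2: a5 + a2 = 7; constraint 3: a1 - a5 = 2; constraint 6: a3 - a2 = 0, and the others follow.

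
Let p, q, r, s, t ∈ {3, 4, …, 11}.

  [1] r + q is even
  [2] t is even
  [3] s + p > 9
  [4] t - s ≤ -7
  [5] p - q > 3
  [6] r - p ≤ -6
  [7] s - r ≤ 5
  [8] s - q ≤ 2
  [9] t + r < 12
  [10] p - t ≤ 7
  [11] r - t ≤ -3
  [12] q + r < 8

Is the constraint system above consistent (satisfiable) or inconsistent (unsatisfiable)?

Unsatisfiable

Constraints 4, 6, 7, and 10 give r − s ≥ -5, s − t ≥ 7, t − p ≥ -7, p − r ≥ 6.
Adding all 4 inequalities: the left sides telescope to 0, and the right sides sum to (-5) + 7 + (-7) + 6 = 1. So 0 ≥ 1, which is false.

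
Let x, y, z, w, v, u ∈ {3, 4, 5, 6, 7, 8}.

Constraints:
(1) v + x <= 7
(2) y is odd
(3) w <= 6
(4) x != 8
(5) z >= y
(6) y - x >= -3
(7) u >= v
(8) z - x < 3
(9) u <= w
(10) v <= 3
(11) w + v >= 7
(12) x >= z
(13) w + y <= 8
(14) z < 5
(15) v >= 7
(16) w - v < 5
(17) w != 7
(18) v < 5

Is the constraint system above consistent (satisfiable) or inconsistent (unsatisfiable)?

From constraints 7 and 15: u ≥ v and v ≥ 7, so u ≥ 7. From constraints 3 and 9: u ≤ w and w ≤ 6, so u ≤ 6. But 6 < 7, so no value of u works.

Unsatisfiable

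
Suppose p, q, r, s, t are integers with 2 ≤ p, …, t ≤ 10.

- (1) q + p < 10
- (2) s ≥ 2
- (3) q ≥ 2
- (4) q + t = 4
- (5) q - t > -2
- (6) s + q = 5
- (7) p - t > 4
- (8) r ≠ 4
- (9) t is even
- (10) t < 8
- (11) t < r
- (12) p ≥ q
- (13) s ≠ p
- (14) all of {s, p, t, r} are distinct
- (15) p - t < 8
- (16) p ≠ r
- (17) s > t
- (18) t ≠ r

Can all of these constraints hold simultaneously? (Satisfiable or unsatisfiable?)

Satisfiable

Take p = 7, q = 2, r = 10, s = 3, t = 2. Then constraint 1: q + p = 9; constraint 4: q + t = 4, and every other listed constraint is also met.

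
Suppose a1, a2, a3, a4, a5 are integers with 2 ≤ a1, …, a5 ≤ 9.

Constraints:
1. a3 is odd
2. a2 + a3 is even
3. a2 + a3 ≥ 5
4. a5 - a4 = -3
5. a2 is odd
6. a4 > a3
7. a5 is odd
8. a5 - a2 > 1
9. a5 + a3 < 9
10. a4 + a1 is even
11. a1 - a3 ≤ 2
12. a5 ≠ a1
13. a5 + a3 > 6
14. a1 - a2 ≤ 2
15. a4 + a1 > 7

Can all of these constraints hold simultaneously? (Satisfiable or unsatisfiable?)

Satisfiable

Take a1 = 2, a2 = 3, a3 = 3, a4 = 8, a5 = 5. Then constraint 3: a2 + a3 = 6; constraint 4: a5 - a4 = -3, and every other listed constraint is also met.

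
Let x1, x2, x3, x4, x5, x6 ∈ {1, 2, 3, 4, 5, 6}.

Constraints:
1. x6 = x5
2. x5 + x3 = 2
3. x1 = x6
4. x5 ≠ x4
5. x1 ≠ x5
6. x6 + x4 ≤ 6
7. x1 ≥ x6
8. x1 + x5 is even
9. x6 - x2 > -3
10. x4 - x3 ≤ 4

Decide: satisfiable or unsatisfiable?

From constraints 1 and 3, x1 = x6 = x5, so x1 = x5. But constraint 5 says x1 ≠ x5. Contradiction.

Unsatisfiable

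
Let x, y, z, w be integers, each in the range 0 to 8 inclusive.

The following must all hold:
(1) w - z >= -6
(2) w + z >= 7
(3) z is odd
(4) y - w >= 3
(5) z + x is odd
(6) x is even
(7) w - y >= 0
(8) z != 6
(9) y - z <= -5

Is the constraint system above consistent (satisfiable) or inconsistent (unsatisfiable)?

Constraints 1, 4, and 9 give y − w ≥ 3, w − z ≥ -6, z − y ≥ 5.
Adding all 3 inequalities: the left sides telescope to 0, and the right sides sum to 3 + (-6) + 5 = 2. So 0 ≥ 2, which is false.

Unsatisfiable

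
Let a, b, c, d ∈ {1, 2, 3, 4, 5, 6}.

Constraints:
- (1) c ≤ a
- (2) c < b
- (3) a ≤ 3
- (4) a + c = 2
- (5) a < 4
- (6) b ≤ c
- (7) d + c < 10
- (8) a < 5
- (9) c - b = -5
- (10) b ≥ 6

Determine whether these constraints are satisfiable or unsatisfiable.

Unsatisfiable

From constraints 6 and 10: c ≥ b and b ≥ 6, so c ≥ 6. From constraints 1 and 3: c ≤ a and a ≤ 3, so c ≤ 3. But 3 < 6, so no value of c works.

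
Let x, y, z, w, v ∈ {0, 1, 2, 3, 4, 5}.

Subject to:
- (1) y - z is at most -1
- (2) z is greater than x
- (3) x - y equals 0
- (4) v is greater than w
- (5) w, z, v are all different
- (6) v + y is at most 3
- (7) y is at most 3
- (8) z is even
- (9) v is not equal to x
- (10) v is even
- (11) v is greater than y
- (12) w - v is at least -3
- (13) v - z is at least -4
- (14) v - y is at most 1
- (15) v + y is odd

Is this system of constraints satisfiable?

Take x = 1, y = 1, z = 4, w = 0, v = 2. Then constraint 1: y - z = -3; constraint 3: x - y = 0, and every other listed constraint is also met.

Satisfiable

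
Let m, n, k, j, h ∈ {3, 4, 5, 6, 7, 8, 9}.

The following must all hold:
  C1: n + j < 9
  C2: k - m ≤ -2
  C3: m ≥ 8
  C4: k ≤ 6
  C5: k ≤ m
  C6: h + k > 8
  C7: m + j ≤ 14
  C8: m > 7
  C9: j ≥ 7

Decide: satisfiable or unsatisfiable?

From constraint 3: m ≥ 8. From constraint 9: j ≥ 7. Hence m + j ≥ 15. But constraint 7 requires m + j ≤ 14, and 14 < 15. Contradiction.

Unsatisfiable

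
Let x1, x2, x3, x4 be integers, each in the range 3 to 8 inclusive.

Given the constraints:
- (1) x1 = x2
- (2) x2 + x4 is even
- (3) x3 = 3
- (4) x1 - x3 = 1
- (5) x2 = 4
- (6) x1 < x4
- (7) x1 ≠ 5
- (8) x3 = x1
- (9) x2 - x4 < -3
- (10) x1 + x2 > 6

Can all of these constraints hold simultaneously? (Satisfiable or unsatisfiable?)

Unsatisfiable

Constraint 3 fixes x3 = 3 and constraint 5 fixes x2 = 4. Constraints 1 and 8 give x3 = x1 = x2, so x3 = x2. But 3 ≠ 4 — contradiction.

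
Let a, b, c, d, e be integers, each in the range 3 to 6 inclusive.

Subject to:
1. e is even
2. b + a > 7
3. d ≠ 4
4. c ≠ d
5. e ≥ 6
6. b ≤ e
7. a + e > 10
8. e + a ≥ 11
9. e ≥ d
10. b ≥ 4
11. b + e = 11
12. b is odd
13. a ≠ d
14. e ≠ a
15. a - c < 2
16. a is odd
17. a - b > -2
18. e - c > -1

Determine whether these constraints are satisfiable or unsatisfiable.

One satisfying assignment is a = 5, b = 5, c = 6, d = 3, e = 6.
For the less obvious constraints — constraint 2: b + a = 10; constraint 7: a + e = 11; constraint 8: e + a = 11 — and the others hold by inspection.

Satisfiable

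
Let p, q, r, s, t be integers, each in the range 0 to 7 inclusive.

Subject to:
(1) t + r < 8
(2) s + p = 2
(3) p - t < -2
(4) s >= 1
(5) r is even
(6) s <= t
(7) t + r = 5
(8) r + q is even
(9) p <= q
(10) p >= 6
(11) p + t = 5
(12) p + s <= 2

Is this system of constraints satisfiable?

From constraint 10: p ≥ 6. From constraints 4 and 6: t ≥ s ≥ 1. Hence p + t ≥ 7. But constraint 11 requires p + t = 5, and 5 < 7. Contradiction.

Unsatisfiable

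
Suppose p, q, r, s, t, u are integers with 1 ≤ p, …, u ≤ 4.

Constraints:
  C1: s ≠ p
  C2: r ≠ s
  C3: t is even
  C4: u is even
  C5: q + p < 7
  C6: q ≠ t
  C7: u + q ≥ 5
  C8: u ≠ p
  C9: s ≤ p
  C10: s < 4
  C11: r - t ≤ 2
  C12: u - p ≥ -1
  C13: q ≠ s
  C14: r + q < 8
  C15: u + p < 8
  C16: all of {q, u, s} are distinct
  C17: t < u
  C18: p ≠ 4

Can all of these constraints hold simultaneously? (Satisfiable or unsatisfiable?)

Take p = 2, q = 3, r = 3, s = 1, t = 2, u = 4. Then constraint 5: q + p = 5; constraint 7: u + q = 7, and every other listed constraint is also met.

Satisfiable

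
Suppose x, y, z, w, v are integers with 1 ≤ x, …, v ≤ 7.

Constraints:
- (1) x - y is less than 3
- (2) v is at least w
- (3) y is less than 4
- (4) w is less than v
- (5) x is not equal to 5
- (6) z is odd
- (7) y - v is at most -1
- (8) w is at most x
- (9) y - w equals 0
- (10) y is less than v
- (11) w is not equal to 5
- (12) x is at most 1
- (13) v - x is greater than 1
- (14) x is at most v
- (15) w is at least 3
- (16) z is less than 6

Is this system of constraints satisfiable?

From constraint 15: w ≥ 3. From constraints 8 and 12: w ≤ x and x ≤ 1, so w ≤ 1. But 1 < 3, so no value of w works.

Unsatisfiable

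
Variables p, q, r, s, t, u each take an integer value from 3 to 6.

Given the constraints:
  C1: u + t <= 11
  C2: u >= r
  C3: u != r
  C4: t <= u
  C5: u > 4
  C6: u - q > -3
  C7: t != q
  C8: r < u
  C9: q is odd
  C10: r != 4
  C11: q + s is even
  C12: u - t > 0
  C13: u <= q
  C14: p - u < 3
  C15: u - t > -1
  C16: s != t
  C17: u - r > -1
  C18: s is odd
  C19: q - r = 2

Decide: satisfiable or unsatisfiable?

One satisfying assignment is p = 5, q = 5, r = 3, s = 5, t = 4, u = 5.
For the less obvious constraints — constraint 1: u + t = 9; constraint 6: u - q = 0 — and the others hold by inspection.

Satisfiable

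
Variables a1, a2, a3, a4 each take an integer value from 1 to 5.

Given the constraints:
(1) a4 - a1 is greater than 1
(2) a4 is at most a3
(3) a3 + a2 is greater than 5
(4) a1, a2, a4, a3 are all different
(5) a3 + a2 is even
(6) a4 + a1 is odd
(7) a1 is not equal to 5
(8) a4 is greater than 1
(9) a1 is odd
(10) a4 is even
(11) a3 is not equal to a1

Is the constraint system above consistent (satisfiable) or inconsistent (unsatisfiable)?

Satisfiable

One satisfying assignment is a1 = 1, a2 = 3, a3 = 5, a4 = 4.
For the less obvious constraints — constraint 1: a4 - a1 = 3; constraint 3: a3 + a2 = 8 — and the others hold by inspection.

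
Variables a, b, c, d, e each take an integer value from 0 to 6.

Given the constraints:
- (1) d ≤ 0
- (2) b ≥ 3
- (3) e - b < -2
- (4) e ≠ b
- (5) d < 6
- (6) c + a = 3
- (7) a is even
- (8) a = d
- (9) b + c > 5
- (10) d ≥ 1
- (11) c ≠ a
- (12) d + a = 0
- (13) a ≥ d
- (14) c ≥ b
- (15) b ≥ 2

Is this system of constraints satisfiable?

From constraints 2 and 14: c ≥ b ≥ 3. From constraints 10 and 13: a ≥ d ≥ 1. Hence c + a ≥ 4. But constraint 6 requires c + a = 3, and 3 < 4. Contradiction.

Unsatisfiable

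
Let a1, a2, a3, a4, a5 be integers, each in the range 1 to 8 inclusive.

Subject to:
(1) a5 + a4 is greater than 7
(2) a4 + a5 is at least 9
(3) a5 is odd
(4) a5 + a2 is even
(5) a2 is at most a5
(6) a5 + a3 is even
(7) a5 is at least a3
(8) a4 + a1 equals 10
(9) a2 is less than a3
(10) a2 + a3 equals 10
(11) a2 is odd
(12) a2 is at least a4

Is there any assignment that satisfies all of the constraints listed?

Take a1 = 8, a2 = 3, a3 = 7, a4 = 2, a5 = 7. Then constraint 1: a5 + a4 = 9; constraint 2: a4 + a5 = 9; constraint 8: a4 + a1 = 10, and every other listed constraint is also met.

Satisfiable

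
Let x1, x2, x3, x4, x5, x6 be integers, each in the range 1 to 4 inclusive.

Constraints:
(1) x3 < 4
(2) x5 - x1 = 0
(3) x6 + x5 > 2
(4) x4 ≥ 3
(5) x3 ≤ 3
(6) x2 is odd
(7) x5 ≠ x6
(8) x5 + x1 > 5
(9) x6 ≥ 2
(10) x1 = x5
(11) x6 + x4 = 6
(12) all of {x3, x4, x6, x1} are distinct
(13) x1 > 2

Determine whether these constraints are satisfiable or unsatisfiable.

The assignment x1 = 3, x2 = 1, x3 = 1, x4 = 4, x5 = 3, x6 = 2 works:
  constraint 2 holds since x5 - x1 = 0.
  constraint 3 holds since x6 + x5 = 5.
  constraint 8 holds since x5 + x1 = 6.
The rest check out directly.

Satisfiable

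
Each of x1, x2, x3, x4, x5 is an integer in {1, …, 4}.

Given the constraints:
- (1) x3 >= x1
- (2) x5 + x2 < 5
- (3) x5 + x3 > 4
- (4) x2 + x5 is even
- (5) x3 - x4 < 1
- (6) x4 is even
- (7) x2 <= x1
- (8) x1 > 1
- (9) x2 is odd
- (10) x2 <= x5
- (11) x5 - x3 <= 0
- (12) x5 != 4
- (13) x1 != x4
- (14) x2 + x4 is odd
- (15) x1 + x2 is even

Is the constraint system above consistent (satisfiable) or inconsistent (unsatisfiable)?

Satisfiable

The assignment x1 = 3, x2 = 1, x3 = 4, x4 = 4, x5 = 1 works:
  constraint 2 holds since x5 + x2 = 2.
  constraint 3 holds since x5 + x3 = 5.
The rest check out directly.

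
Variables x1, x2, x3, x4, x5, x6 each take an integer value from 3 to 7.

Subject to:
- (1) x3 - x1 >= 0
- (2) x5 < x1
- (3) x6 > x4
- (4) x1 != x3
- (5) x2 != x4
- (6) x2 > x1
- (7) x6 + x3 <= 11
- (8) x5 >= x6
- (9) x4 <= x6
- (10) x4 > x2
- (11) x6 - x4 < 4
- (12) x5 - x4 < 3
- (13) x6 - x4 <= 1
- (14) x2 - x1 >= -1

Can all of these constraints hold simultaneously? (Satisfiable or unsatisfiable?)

Constraints 2, 3, 6, 8, and 10 give x1 < x2, x2 < x4, x4 < x6, x6 ≤ x5, x5 < x1. Chaining: x1 < x2 < x4 < x6 ≤ x5 < x1, which forces x1 < x1 — impossible.

Unsatisfiable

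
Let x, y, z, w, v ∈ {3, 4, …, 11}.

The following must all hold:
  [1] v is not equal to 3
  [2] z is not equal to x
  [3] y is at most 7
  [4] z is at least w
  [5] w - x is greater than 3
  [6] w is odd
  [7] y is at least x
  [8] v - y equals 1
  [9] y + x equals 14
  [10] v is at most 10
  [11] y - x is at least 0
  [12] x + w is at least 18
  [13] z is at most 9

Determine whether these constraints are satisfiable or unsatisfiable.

Unsatisfiable

From constraints 3 and 7: x ≤ y ≤ 7. From constraints 4 and 13: w ≤ z ≤ 9. Hence x + w ≤ 16. But constraint 12 requires x + w ≥ 18, and 18 > 16. Contradiction.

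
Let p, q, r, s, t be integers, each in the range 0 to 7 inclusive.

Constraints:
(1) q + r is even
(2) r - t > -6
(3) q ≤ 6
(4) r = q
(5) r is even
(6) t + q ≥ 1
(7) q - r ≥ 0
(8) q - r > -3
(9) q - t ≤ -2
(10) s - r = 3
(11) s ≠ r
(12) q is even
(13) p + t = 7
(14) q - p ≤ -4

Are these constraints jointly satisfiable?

Satisfiable

Take p = 4, q = 0, r = 0, s = 3, t = 3. Then constraint 2: r - t = -3; constraint 6: t + q = 3, and every other listed constraint is also met.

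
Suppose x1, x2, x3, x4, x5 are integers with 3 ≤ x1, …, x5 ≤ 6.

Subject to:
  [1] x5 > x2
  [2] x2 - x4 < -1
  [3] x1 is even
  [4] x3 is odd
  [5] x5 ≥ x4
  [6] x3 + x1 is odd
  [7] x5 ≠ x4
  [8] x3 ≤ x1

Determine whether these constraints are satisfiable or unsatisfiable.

One satisfying assignment is x1 = 6, x2 = 3, x3 = 5, x4 = 5, x5 = 6.
For the less obvious constraints — constraint 2: x2 - x4 = -2; constraint 3: x1 = 6 is even — and the others hold by inspection.

Satisfiable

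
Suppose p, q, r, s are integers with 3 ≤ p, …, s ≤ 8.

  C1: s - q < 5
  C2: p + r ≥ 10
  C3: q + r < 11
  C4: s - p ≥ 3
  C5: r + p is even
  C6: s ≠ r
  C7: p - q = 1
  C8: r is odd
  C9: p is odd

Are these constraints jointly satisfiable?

Satisfiable

The assignment p = 5, q = 4, r = 5, s = 8 works:
  constraint 1 holds since s - q = 4.
  constraint 2 holds since p + r = 10.
  constraint 3 holds since q + r = 9.
The rest check out directly.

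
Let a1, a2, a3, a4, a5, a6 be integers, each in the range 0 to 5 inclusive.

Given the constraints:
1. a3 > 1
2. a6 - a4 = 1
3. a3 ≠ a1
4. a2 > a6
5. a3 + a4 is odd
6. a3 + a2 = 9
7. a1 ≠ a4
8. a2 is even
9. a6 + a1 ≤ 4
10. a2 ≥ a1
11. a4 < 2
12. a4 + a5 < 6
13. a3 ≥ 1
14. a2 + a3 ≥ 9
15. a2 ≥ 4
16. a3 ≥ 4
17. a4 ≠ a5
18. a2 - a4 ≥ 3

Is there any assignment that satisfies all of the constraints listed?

Satisfiable

One satisfying assignment is a1 = 3, a2 = 4, a3 = 5, a4 = 0, a5 = 3, a6 = 1.
For the less obvious constraints — constraint 2: a6 - a4 = 1; constraint 6: a3 + a2 = 9; constraint 9: a6 + a1 = 4 — and the others hold by inspection.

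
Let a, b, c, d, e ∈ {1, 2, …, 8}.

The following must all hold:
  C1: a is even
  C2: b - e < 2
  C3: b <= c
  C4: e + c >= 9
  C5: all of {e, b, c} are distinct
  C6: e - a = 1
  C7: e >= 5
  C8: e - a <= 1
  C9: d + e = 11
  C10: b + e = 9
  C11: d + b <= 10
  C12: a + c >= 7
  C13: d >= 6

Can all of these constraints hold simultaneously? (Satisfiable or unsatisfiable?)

One satisfying assignment is a = 4, b = 4, c = 6, d = 6, e = 5.
For the less obvious constraints — constraint 2: b - e = -1; constraint 4: e + c = 11 — and the others hold by inspection.

Satisfiable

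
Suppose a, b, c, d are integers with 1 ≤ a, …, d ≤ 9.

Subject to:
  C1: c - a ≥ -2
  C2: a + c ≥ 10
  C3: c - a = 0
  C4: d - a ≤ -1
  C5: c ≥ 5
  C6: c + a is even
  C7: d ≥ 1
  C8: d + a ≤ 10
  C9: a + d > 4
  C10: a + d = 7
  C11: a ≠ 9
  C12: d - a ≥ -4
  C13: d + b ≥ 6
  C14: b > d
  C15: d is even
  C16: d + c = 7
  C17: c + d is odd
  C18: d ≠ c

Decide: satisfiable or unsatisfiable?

One satisfying assignment is a = 5, b = 5, c = 5, d = 2.
For the less obvious constraints — constraint 1: c - a = 0; constraint 2: a + c = 10; constraint 3: c - a = 0 — and the others hold by inspection.

Satisfiable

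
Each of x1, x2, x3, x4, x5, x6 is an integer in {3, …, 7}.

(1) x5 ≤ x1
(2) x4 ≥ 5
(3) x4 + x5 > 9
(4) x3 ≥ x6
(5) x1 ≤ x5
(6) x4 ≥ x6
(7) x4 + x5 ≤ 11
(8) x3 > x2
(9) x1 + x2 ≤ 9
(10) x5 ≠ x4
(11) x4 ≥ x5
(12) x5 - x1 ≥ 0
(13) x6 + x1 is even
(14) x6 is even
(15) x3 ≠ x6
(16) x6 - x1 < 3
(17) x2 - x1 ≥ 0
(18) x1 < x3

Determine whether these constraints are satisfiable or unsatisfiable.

One satisfying assignment is x1 = 4, x2 = 5, x3 = 6, x4 = 7, x5 = 4, x6 = 4.
For the less obvious constraints — constraint 3: x4 + x5 = 11; constraint 7: x4 + x5 = 11; constraint 9: x1 + x2 = 9 — and the others hold by inspection.

Satisfiable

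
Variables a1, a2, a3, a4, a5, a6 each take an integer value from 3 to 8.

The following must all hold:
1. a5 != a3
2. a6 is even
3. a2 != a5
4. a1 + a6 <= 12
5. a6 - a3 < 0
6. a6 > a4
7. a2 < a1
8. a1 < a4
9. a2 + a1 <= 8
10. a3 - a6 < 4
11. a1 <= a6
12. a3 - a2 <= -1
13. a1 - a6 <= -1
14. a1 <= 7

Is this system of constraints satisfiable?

Constraints 5, 6, 7, 8, and 12 give a6 < a3, a3 < a2, a2 < a1, a1 < a4, a4 < a6. Chaining: a6 < a3 < a2 < a1 < a4 < a6, which forces a6 < a6 — impossible.

Unsatisfiable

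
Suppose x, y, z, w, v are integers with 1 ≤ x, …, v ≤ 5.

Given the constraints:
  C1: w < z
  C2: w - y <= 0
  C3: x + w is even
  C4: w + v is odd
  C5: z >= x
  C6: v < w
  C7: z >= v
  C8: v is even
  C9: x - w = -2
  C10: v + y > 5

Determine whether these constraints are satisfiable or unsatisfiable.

The assignment x = 1, y = 4, z = 5, w = 3, v = 2 works:
  constraint 2 holds since w - y = -1.
  constraint 9 holds since x - w = -2.
The rest check out directly.

Satisfiable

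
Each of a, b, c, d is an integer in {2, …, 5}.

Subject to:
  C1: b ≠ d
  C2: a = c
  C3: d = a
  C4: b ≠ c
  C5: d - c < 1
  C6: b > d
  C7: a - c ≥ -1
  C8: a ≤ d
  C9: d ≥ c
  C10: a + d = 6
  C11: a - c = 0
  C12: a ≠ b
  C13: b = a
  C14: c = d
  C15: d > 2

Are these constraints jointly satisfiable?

Unsatisfiable

From constraints 2, 13, and 14, b = a = c = d, so b = d. But constraint 1 says b ≠ d. Contradiction.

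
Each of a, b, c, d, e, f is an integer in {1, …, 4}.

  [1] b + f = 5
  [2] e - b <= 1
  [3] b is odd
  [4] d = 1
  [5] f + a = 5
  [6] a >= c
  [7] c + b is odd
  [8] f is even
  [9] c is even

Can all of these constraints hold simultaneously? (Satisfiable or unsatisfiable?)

One satisfying assignment is a = 3, b = 3, c = 2, d = 1, e = 4, f = 2.
For the less obvious constraints — constraint 1: b + f = 5; constraint 2: e - b = 1; constraint 5: f + a = 5 — and the others hold by inspection.

Satisfiable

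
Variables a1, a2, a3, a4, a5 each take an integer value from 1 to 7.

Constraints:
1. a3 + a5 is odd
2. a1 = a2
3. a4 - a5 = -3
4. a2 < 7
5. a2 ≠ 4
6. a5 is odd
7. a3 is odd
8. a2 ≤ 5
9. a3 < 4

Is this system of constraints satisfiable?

Unsatisfiable

Constraint 7 makes a3 odd and constraint 6 makes a5 odd, so a3 + a5 must be even. Constraint 1 says a3 + a5 is odd — contradiction.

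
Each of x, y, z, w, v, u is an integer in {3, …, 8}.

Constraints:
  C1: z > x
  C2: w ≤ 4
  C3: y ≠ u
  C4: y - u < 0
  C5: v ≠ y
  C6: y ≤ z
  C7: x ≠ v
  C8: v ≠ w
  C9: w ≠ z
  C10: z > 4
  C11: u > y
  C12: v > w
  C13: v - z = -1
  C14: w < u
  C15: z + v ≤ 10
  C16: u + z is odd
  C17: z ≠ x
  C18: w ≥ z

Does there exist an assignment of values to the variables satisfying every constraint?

From constraint 10: z ≥ 5. From constraints 2 and 18: z ≤ w and w ≤ 4, so z ≤ 4. But 4 < 5, so no value of z works.

Unsatisfiable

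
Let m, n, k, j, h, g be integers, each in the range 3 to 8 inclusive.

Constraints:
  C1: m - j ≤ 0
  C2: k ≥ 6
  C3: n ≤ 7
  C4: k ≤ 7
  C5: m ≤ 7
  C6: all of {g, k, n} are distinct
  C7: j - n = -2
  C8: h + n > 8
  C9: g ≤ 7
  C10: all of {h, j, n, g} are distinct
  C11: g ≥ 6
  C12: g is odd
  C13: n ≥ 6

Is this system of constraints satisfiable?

Unsatisfiable

Constraints 2, 3, 4, 9, 11, and 13 confine each of g, k, n to the 2 values {6, 7}.
Constraint 6 requires all 3 of them to be distinct, but only 2 values are available — impossible by the pigeonhole principle.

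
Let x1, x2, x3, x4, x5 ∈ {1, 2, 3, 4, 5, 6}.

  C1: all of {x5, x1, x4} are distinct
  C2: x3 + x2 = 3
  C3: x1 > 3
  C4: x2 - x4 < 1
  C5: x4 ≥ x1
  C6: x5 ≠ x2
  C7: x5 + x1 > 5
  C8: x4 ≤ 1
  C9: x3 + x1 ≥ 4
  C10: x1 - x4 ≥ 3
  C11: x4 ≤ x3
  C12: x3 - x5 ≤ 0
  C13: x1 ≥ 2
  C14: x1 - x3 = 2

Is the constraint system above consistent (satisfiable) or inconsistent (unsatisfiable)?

Unsatisfiable

From constraint 3: x1 ≥ 4. From constraints 5 and 8: x1 ≤ x4 and x4 ≤ 1, so x1 ≤ 1. But 1 < 4, so no value of x1 works.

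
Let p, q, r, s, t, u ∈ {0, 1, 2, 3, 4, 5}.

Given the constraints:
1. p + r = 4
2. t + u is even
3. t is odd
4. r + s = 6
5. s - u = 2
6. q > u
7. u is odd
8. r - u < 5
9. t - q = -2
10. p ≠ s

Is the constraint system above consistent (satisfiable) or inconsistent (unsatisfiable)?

Satisfiable

Setting (p, q, r, s, t, u) = (1, 3, 3, 3, 1, 1) satisfies everything: constraint 1: p + r = 4; constraint 4: r + s = 6; constraint 5: s - u = 2, and the others follow.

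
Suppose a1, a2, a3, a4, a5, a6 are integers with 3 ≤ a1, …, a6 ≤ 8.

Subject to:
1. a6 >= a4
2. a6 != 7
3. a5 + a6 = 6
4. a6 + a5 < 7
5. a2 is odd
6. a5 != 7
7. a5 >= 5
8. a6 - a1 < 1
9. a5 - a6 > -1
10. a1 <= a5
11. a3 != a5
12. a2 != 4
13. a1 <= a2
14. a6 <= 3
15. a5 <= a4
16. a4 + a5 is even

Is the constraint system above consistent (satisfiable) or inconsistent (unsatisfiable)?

Unsatisfiable

From constraints 7 and 15: a4 ≥ a5 and a5 ≥ 5, so a4 ≥ 5. From constraints 1 and 14: a4 ≤ a6 and a6 ≤ 3, so a4 ≤ 3. But 3 < 5, so no value of a4 works.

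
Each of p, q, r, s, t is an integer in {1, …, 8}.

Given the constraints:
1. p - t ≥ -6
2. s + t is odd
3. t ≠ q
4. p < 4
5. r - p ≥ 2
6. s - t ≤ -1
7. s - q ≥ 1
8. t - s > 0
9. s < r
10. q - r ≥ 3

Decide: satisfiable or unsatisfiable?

Unsatisfiable

Constraints 1, 5, 6, 7, and 10 give r − p ≥ 2, p − t ≥ -6, t − s ≥ 1, s − q ≥ 1, q − r ≥ 3.
Adding all 5 inequalities: the left sides telescope to 0, and the right sides sum to 2 + (-6) + 1 + 1 + 3 = 1. So 0 ≥ 1, which is false.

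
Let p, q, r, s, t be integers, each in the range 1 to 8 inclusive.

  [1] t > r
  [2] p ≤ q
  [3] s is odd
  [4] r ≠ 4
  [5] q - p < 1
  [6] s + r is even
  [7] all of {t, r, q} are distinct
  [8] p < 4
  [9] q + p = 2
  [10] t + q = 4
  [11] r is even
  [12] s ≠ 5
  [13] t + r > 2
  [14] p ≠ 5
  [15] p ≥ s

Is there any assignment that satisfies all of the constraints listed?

Unsatisfiable

Constraint 3 makes s odd and constraint 11 makes r even, so s + r must be odd. Constraint 6 says s + r is even — contradiction.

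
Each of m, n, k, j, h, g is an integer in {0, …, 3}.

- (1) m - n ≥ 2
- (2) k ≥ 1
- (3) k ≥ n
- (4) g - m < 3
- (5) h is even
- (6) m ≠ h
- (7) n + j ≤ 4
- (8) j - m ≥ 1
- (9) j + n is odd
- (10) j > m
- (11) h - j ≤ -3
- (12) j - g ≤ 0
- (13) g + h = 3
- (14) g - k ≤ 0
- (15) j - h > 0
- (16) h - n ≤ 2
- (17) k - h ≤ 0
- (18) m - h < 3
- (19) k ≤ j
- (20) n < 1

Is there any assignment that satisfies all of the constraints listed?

Constraints 1, 8, 12, 14, 16, and 17 give k − g ≥ 0, g − j ≥ 0, j − m ≥ 1, m − n ≥ 2, n − h ≥ -2, h − k ≥ 0.
Adding all 6 inequalities: the left sides telescope to 0, and the right sides sum to 0 + 0 + 1 + 2 + (-2) + 0 = 1. So 0 ≥ 1, which is false.

Unsatisfiable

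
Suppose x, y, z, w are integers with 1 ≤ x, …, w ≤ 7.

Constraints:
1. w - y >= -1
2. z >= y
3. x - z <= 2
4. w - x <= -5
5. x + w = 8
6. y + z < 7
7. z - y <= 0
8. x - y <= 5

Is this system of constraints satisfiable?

Unsatisfiable

Constraints 1, 3, 4, and 7 give y − z ≥ 0, z − x ≥ -2, x − w ≥ 5, w − y ≥ -1.
Adding all 4 inequalities: the left sides telescope to 0, and the right sides sum to 0 + (-2) + 5 + (-1) = 2. So 0 ≥ 2, which is false.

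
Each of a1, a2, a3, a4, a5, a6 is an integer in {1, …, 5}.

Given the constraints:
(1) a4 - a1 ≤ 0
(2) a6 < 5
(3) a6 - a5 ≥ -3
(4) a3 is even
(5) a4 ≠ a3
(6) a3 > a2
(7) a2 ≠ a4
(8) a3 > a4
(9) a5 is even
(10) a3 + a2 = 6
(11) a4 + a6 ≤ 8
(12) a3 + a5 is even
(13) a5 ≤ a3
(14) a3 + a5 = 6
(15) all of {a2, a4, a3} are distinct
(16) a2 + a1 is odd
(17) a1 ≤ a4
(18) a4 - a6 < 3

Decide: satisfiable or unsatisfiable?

Satisfiable

Take a1 = 3, a2 = 2, a3 = 4, a4 = 3, a5 = 2, a6 = 2. Then constraint 1: a4 - a1 = 0; constraint 3: a6 - a5 = 0, and every other listed constraint is also met.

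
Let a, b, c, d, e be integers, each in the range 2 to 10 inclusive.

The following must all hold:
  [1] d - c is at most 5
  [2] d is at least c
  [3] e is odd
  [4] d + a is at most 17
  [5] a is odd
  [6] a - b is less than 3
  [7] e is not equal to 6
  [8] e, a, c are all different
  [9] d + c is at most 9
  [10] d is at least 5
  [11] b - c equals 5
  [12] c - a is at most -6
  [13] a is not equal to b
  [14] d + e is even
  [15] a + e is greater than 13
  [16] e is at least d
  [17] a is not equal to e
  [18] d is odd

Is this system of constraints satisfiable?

Setting (a, b, c, d, e) = (9, 7, 2, 5, 5) satisfies everything: constraint 1: d - c = 3; constraint 4: d + a = 14, and the others follow.

Satisfiable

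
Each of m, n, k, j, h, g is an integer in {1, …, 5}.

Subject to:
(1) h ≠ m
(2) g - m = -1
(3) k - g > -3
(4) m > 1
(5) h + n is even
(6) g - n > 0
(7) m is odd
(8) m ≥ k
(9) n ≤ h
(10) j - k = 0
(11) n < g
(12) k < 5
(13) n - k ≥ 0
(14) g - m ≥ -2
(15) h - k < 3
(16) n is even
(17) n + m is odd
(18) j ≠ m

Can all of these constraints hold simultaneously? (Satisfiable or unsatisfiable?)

Satisfiable

Take m = 5, n = 2, k = 2, j = 2, h = 2, g = 4. Then constraint 2: g - m = -1; constraint 3: k - g = -2, and every other listed constraint is also met.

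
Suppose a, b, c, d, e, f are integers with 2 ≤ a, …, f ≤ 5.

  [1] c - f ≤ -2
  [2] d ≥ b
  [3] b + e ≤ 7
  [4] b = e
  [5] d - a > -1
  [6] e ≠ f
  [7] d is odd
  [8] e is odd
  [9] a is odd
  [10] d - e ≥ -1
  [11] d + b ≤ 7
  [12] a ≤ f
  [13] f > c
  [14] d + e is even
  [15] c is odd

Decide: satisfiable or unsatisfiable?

Take a = 3, b = 3, c = 3, d = 3, e = 3, f = 5. Then constraint 1: c - f = -2; constraint 3: b + e = 6; constraint 5: d - a = 0, and every other listed constraint is also met.

Satisfiable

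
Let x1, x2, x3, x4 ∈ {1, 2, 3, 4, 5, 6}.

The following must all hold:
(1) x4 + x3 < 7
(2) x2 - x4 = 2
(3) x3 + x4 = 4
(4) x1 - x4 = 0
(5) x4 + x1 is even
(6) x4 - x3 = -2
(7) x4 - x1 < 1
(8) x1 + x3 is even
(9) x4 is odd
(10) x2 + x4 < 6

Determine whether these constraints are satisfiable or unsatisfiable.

Satisfiable

Take x1 = 1, x2 = 3, x3 = 3, x4 = 1. Then constraint 1: x4 + x3 = 4; constraint 2: x2 - x4 = 2, and every other listed constraint is also met.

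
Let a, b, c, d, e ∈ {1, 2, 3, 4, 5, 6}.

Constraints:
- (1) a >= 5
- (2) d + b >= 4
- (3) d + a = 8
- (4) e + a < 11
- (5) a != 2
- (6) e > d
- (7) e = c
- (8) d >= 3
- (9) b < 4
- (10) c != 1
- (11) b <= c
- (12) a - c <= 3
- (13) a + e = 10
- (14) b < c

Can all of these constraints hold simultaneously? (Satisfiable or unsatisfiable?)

Take a = 5, b = 2, c = 5, d = 3, e = 5. Then constraint 2: d + b = 5; constraint 3: d + a = 8; constraint 4: e + a = 10, and every other listed constraint is also met.

Satisfiable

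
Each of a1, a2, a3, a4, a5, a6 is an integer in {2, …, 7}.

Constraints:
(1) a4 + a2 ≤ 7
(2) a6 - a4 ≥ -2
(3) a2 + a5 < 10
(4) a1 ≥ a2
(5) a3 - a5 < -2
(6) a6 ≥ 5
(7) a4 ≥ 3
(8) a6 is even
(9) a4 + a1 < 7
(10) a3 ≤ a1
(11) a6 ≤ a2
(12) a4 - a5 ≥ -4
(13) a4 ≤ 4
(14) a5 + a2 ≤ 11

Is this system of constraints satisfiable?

Unsatisfiable

From constraint 7: a4 ≥ 3. From constraints 6 and 11: a2 ≥ a6 ≥ 5. Hence a4 + a2 ≥ 8. But constraint 1 requires a4 + a2 ≤ 7, and 7 < 8. Contradiction.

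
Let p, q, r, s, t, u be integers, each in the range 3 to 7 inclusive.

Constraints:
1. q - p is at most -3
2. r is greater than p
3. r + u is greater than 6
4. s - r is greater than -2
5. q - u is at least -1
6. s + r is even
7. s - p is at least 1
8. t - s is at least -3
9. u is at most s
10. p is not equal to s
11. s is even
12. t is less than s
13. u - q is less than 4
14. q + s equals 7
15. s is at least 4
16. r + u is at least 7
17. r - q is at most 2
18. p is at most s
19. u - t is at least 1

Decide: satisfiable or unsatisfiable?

Unsatisfiable

Constraints 1, 5, 7, 8, and 19 give q − u ≥ -1, u − t ≥ 1, t − s ≥ -3, s − p ≥ 1, p − q ≥ 3.
Adding all 5 inequalities: the left sides telescope to 0, and the right sides sum to (-1) + 1 + (-3) + 1 + 3 = 1. So 0 ≥ 1, which is false.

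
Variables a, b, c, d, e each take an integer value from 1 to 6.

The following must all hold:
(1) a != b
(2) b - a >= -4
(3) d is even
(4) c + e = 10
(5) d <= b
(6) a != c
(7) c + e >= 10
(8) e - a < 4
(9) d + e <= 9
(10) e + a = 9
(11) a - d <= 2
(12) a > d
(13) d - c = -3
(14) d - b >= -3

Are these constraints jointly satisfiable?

Satisfiable

Setting (a, b, c, d, e) = (4, 2, 5, 2, 5) satisfies everything: constraint 2: b - a = -2; constraint 4: c + e = 10, and the others follow.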